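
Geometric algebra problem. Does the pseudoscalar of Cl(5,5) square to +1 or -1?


The pseudoscalar I = e1...e_n (product of all n generators) of Cl(p,q) satisfies I^2 = (-1)^(q + n(n-1)/2).
p = 5, q = 5, n = p + q = 10
n(n-1)/2 = 10 * 9 / 2 = 45
Exponent = q + n(n-1)/2 = 5 + 45 = 50
I^2 = (-1)^50 = +1


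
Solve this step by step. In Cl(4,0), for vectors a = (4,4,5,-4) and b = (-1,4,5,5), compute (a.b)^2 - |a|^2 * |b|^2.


a . b = 4*(-1) + 4*4 + 5*5 + (-4)*5
= -4 + 16 + 25 + (-20) = 17
|a|^2 = 4^2 + 4^2 + 5^2 + (-4)^2 = 73
|b|^2 = (-1)^2 + 4^2 + 5^2 + 5^2 = 67
(a.b)^2 = 17^2 = 289
|a|^2 * |b|^2 = 73 * 67 = 4891
Result = 289 - 4891 = -4602


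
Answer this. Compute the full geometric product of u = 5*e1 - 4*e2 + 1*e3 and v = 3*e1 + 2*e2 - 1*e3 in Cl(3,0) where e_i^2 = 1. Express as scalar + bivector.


In Cl(3,0): e_i^2 = 1, e_ie_j = -e_je_i for i != j.
Scalar part = u . v = 5*3 + (-4)*2 + 1*(-1)
= 15 + (-8) + (-1) = 6
e12 coeff = 5*2 - (-4)*3 = 10 - (-12) = 22
e13 coeff = 5*(-1) - 1*3 = -5 - 3 = -8
e23 coeff = (-4)*(-1) - 1*2 = 4 - 2 = 2
uv = 6 + 22*e12 - 8*e13 + 2*e23


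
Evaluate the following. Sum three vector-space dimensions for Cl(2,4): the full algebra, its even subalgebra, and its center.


n = 2 + 4 = 6
Total dim = 2^6 = 64
Even subalgebra dim = 2^5 = 32
n is even, so center dim = 1
Sum = 64 + 32 + 1 = 97


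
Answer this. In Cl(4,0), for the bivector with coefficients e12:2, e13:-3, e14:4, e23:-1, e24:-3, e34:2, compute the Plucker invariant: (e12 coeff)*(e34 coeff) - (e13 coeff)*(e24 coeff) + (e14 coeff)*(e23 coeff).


Plucker relation: af - be + cd
a*f = 2*2 = 4
b*e = (-3)*(-3) = 9
c*d = 4*(-1) = -4
af - be + cd = 4 - 9 + (-4)
= -9


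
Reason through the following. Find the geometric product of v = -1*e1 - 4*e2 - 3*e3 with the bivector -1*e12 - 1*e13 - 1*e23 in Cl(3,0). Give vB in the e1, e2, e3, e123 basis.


vB has grade-1 (vector) and grade-3 (trivector) parts: vB = (v _| B) + (v ^ B).
Vector part <vB>_1:
  e1: -v2*b12 - v3*b13 = -(-4)*(-1) - (-3)*(-1) = -7
  e2: v1*b12 - v3*b23 = (-1)*(-1) - (-3)*(-1) = -2
  e3: v1*b13 + v2*b23 = (-1)*(-1) + (-4)*(-1) = 5
Trivector part <vB>_3:
  e123: v1*b23 - v2*b13 + v3*b12 = (-1)*(-1) - (-4)*(-1) + (-3)*(-1) = 0
vB = -7*e1 - 2*e2 + 5*e3 + 0*e123


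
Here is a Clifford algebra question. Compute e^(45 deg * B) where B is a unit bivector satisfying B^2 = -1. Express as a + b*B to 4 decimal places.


For a unit bivector B with B^2 = -1, the exponential series gives
e^(theta*B) = cos(theta) + sin(theta)*B (the GA analogue of Euler's formula).
theta = 45 degrees = 0.785398 rad
cos(45 deg) = 0.7071
sin(45 deg) = 0.7071
exp(theta*B) = 0.7071 + 0.7071*B


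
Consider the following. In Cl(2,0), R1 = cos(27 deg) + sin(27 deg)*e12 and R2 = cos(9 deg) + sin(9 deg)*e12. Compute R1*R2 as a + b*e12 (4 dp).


Same-plane rotors commute and their half-angles add:
R1*R2 = cos(a1 + a2) + sin(a1 + a2)*e12.
a1 + a2 = 27 + 9 = 36 deg
cos(36 deg) = 0.8090
sin(36 deg) = 0.5878
R1*R2 = 0.8090 + 0.5878*e12


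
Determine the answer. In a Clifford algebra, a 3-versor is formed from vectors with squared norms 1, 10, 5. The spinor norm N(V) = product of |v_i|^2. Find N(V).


Spinor norm N(V) = |v1|^2 * |v2|^2 * ... * |v3|^2
= 1 * 10 * 5
Running product: 1, 10, 50
N(V) = 50


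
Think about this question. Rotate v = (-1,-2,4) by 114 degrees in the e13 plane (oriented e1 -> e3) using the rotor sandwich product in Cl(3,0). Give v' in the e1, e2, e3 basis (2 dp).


Rotor R = cos(57deg) - sin(57deg)*e13
Rotation angle theta = 2 * 57 = 114 degrees in the e13 plane (e1 -> e3).
The component perpendicular to the plane (e2) is invariant: v'_2 = v2 = -2.00
cos(114deg) = -0.4067, sin(114deg) = 0.9135
v'_1 = v1*cos(theta) - v3*sin(theta) = -1*(-0.4067) - 4*0.9135 = -3.25
v'_3 = v1*sin(theta) + v3*cos(theta) = -1*0.9135 + 4*(-0.4067) = -2.54
v' = -3.25*e1 - 2.00*e2 - 2.54*e3


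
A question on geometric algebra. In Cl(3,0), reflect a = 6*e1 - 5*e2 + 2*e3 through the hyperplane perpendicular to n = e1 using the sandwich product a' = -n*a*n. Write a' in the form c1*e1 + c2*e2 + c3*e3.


Reflection formula: a' = -n*a*n, with n = e1 (unit vector, n^2 = 1).
For reflection through hyperplane perp to e1:
The component along e1 flips sign, others stay.
a = (6, -5, 2)
a' = (-6, -5, 2)
a' = -6*e1 - 5*e2 + 2*e3


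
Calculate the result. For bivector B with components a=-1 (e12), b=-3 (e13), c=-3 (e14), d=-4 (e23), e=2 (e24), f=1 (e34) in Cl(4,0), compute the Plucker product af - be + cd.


Plucker relation: af - be + cd
a*f = (-1)*1 = -1
b*e = (-3)*2 = -6
c*d = (-3)*(-4) = 12
af - be + cd = -1 - (-6) + 12
= 17


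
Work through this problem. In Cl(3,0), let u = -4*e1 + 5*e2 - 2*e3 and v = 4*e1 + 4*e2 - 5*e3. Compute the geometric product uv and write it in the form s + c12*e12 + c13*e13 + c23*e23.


In Cl(3,0): e_i^2 = 1, e_ie_j = -e_je_i for i != j.
Scalar part = u . v = (-4)*4 + 5*4 + (-2)*(-5)
= -16 + 20 + 10 = 14
e12 coeff = (-4)*4 - 5*4 = -16 - 20 = -36
e13 coeff = (-4)*(-5) - (-2)*4 = 20 - (-8) = 28
e23 coeff = 5*(-5) - (-2)*4 = -25 - (-8) = -17
uv = 14 - 36*e12 + 28*e13 - 17*e23


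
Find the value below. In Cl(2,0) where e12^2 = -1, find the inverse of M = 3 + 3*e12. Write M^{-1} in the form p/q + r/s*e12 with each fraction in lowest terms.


M = 3 + 3*e12, where e12^2 = -1.
Since M commutes with its reverse ~M = a - b*e12, M * ~M = a^2 - b^2*e12^2 = a^2 + b^2.
So M^{-1} = ~M / (a^2 + b^2) = (a - b*e12)/(a^2 + b^2).
a^2 + b^2 = 9 + 9 = 18
Scalar part = 3/18 = 1/6
Bivector coeff = -3/18 = -1/6
M^{-1} = 1/6 - 1/6*e12


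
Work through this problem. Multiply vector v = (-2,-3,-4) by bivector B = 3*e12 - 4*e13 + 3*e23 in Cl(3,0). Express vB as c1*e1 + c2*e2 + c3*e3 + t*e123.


vB has grade-1 (vector) and grade-3 (trivector) parts: vB = (v _| B) + (v ^ B).
Vector part <vB>_1:
  e1: -v2*b12 - v3*b13 = -(-3)*(3) - (-4)*(-4) = -7
  e2: v1*b12 - v3*b23 = (-2)*(3) - (-4)*(3) = 6
  e3: v1*b13 + v2*b23 = (-2)*(-4) + (-3)*(3) = -1
Trivector part <vB>_3:
  e123: v1*b23 - v2*b13 + v3*b12 = (-2)*(3) - (-3)*(-4) + (-4)*(3) = -30
vB = -7*e1 + 6*e2 - 1*e3 - 30*e123


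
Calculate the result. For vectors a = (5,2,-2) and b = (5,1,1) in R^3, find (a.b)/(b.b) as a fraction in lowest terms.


Projection coefficient = (a . b) / (b . b)
a . b = 5*5 + 2*1 + (-2)*1
= 25 + 2 + (-2) = 25
b . b = 5^2 + 1^2 + 1^2
= 25 + 1 + 1 = 27
Coefficient = 25/27
In lowest terms: 25/27


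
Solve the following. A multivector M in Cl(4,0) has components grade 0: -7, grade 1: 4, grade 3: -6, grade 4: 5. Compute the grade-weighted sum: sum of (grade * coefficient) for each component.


Grade-weighted sum = sum of grade_k * coefficient_k
0*(-7) = 0
1*4 = 4
3*(-6) = -18
4*5 = 20
Total = 0 + 4 + (-18) + 20 = 6


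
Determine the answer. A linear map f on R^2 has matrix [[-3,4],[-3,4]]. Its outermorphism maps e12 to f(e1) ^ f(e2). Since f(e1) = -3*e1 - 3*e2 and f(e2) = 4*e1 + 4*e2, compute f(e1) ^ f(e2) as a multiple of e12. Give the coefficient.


The outermorphism of a linear map f sends e1^e2 to f(e1)^f(e2).
f(e1) = -3*e1 - 3*e2
f(e2) = 4*e1 + 4*e2
f(e1) ^ f(e2) = (-3*e1 - 3*e2) ^ (4*e1 + 4*e2)
= (-3)*4*e12 + (-3)*4*e21
= (-12 - (-12))*e12
= 0*e12
Coefficient = 0


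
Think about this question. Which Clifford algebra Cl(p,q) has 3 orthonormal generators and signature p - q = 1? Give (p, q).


We need p + q = 3 and p - q = 1.
Adding: 2p = 3 + 1 = 4, so p = 2.
Then q = 3 - 2 = 1.
(p, q) = (2, 1)


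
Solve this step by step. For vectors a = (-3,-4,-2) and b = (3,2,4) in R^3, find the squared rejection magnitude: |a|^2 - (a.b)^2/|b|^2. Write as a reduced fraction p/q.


|a|^2 = (-3)^2 + (-4)^2 + (-2)^2 = 29
|b|^2 = 3^2 + 2^2 + 4^2 = 29
a . b = (-3)*3 + (-4)*2 + (-2)*4 = -25
(a.b)^2 = (-25)^2 = 625
|rej|^2 = 29 - 625/29
= (841 - 625)/29
= 216/29
In lowest terms: 216/29


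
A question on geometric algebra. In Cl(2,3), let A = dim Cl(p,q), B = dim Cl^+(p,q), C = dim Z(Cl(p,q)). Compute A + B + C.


n = 2 + 3 = 5
Total dim = 2^5 = 32
Even subalgebra dim = 2^4 = 16
n is odd, so center dim = 2
Sum = 32 + 16 + 2 = 50


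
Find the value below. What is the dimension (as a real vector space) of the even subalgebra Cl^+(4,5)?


Even subalgebra dimension = 2^(n-1)
n = 4 + 5 = 9
2^(9 - 1) = 2^8 = 256
Verification: sum of C(9,k) for even k = 1 + 36 + 126 + 84 + 9 = 256
Result = 256


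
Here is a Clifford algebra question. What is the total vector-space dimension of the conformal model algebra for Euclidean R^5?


The conformal model of R^5 uses Cl(6,1): the 5 Euclidean generators plus two extra orthogonal generators e+ (e+^2 = +1) and e- (e-^2 = -1), from which the null vectors e0, einf are built.
Number of generators m = 5 + 2 = 7.
dim Cl(p,q) = 2^m = 2^7 = 128


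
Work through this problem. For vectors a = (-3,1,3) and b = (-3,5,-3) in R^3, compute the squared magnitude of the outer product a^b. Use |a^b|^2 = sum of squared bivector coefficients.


a wedge b = (a1*b2 - a2*b1)*e12 + (a1*b3 - a3*b1)*e13 + (a2*b3 - a3*b2)*e23
e12 coeff: (-3)*5 - 1*(-3) = -15 - (-3) = -12
e13 coeff: (-3)*(-3) - 3*(-3) = 9 - (-9) = 18
e23 coeff: 1*(-3) - 3*5 = -3 - 15 = -18
|a wedge b|^2 = (-12)^2 + 18^2 + (-18)^2
= 144 + 324 + 324
= 792


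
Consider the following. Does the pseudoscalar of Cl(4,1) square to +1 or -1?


The pseudoscalar I = e1...e_n (product of all n generators) of Cl(p,q) satisfies I^2 = (-1)^(q + n(n-1)/2).
p = 4, q = 1, n = p + q = 5
n(n-1)/2 = 5 * 4 / 2 = 10
Exponent = q + n(n-1)/2 = 1 + 10 = 11
I^2 = (-1)^11 = -1


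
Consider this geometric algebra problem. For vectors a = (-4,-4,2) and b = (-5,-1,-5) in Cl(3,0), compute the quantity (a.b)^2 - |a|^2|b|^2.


a . b = (-4)*(-5) + (-4)*(-1) + 2*(-5)
= 20 + 4 + (-10) = 14
|a|^2 = (-4)^2 + (-4)^2 + 2^2 = 36
|b|^2 = (-5)^2 + (-1)^2 + (-5)^2 = 51
(a.b)^2 = 14^2 = 196
|a|^2 * |b|^2 = 36 * 51 = 1836
Result = 196 - 1836 = -1640


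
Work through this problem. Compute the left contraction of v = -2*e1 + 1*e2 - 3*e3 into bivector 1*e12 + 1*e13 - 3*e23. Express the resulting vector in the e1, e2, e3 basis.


Left contraction v _| B = <vB>_1 (grade-1 part of the geometric product vB).
Using e1_|e12 = e2, e2_|e12 = -e1, e1_|e13 = e3, e3_|e13 = -e1, e2_|e23 = e3, e3_|e23 = -e2:
e1 coeff: -v2*b12 - v3*b13 = -(1)*(1) - (-3)*(1) = 2
e2 coeff: v1*b12 - v3*b23 = (-2)*(1) - (-3)*(-3) = -11
e3 coeff: v1*b13 + v2*b23 = (-2)*(1) + (1)*(-3) = -5
v _| B = 2*e1 - 11*e2 - 5*e3


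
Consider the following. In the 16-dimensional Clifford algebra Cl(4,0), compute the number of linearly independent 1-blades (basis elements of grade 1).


Number of grade-k basis blades in Cl(p,q) with n = p + q is C(n, k).
n = 4 + 0 = 4
C(4, 1) = 4! / (1! * 3!)
= 24 / (1 * 6)
= 4


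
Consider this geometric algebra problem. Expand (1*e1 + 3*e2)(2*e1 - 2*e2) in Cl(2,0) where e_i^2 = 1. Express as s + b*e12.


Expand: (1*e1 + 3*e2)(2*e1 - 2*e2)
= 1*2*e1e1 + 1*(-2)*e1e2 + 3*2*e2e1 + 3*(-2)*e2e2
Using e1^2 = e2^2 = 1, e2e1 = -e1e2:
Scalar part s = 1*2 + 3*(-2) = 2 + (-6) = -4
Bivector part b = 1*(-2) - 3*2 = -2 - 6 = -8
uv = -4 - 8*e12


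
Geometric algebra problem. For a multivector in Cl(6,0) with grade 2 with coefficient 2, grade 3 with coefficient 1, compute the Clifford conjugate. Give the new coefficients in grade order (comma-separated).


Clifford conjugate sign for grade k: (-1)^(k(k+1)/2)
Grade 2: (-1)^(2*3/2) = (-1)^3 = -1, coeff 2 -> -2
Grade 3: (-1)^(3*4/2) = (-1)^6 = 1, coeff 1 -> 1
Conjugated coefficients: -2, 1


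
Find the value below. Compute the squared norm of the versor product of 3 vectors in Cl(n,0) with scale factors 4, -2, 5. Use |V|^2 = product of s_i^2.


Each vector v_i has |v_i|^2 = s_i^2
Squared scales: 4^2 = 16, (-2)^2 = 4, 5^2 = 25
|V|^2 = 16 * 4 * 25
= 1600


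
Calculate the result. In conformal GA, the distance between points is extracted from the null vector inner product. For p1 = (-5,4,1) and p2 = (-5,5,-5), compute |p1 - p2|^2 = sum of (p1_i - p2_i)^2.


p1 - p2 = (0, -1, 6)
|p1 - p2|^2 = 0^2 + (-1)^2 + 6^2
= 0 + 1 + 36
= 37


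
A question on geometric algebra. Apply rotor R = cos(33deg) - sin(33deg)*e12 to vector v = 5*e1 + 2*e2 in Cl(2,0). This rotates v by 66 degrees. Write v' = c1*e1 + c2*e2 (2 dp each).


Rotor R = cos(33deg) - sin(33deg)*e12
Rotation angle theta = 2 * 33 = 66 degrees
v' = R*v*~R rotates v by theta.
cos(66deg) = 0.4067, sin(66deg) = 0.9135
v'_1 = 5*cos(66deg) - 2*sin(66deg)
= 5*0.4067 - 2*0.9135
= 0.21
v'_2 = 5*sin(66deg) + 2*cos(66deg)
= 5*0.9135 + 2*0.4067
= 5.38
v' = 0.21*e1 + 5.38*e2


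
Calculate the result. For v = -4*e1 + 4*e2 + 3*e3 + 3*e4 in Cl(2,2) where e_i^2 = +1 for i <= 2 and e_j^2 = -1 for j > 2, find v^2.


v^2 = sum of c_i^2 * e_i^2
Positive signature terms (e_i^2 = +1): (-4)^2 + 4^2 = 32
Negative signature terms (e_j^2 = -1): 3^2 + 3^2 = 18
v^2 = 32 - 18 = 14


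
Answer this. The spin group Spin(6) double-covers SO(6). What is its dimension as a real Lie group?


Spin(n) double-covers SO(n); both have Lie algebra so(n) of dimension n(n-1)/2.
n = 6
n(n-1) = 6 * 5 = 30
dim Spin(6) = 30/2 = 15


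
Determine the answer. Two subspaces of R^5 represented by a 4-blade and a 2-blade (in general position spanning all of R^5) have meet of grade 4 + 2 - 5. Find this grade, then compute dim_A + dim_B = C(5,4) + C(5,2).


Meet grade = grade(A) + grade(B) - n
= 4 + 2 - 5 = 1
C(5,4) = 5
C(5,2) = 10
dim_A + dim_B = 5 + 10 = 15


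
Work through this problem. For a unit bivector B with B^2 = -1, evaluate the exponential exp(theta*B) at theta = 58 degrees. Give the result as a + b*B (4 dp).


For a unit bivector B with B^2 = -1, the exponential series gives
e^(theta*B) = cos(theta) + sin(theta)*B (the GA analogue of Euler's formula).
theta = 58 degrees = 1.012291 rad
cos(58 deg) = 0.5299
sin(58 deg) = 0.8480
exp(theta*B) = 0.5299 + 0.8480*B


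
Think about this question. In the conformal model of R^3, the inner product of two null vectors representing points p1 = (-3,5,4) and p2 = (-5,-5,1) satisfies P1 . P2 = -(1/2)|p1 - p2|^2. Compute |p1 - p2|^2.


p1 - p2 = (2, 10, 3)
|p1 - p2|^2 = 2^2 + 10^2 + 3^2
= 4 + 100 + 9
= 113


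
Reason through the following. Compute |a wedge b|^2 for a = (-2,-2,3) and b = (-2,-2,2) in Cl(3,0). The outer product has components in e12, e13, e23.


a wedge b = (a1*b2 - a2*b1)*e12 + (a1*b3 - a3*b1)*e13 + (a2*b3 - a3*b2)*e23
e12 coeff: (-2)*(-2) - (-2)*(-2) = 4 - 4 = 0
e13 coeff: (-2)*2 - 3*(-2) = -4 - (-6) = 2
e23 coeff: (-2)*2 - 3*(-2) = -4 - (-6) = 2
|a wedge b|^2 = 0^2 + 2^2 + 2^2
= 0 + 4 + 4
= 8


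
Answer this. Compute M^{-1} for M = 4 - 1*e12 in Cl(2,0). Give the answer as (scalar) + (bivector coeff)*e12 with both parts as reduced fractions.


M = 4 - 1*e12, where e12^2 = -1.
Since M commutes with its reverse ~M = a - b*e12, M * ~M = a^2 - b^2*e12^2 = a^2 + b^2.
So M^{-1} = ~M / (a^2 + b^2) = (a - b*e12)/(a^2 + b^2).
a^2 + b^2 = 16 + 1 = 17
Scalar part = 4/17 = 4/17
Bivector coeff = 1/17 = 1/17
M^{-1} = 4/17 + 1/17*e12


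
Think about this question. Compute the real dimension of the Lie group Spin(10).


Spin(n) double-covers SO(n); both have Lie algebra so(n) of dimension n(n-1)/2.
n = 10
n(n-1) = 10 * 9 = 90
dim Spin(10) = 90/2 = 45


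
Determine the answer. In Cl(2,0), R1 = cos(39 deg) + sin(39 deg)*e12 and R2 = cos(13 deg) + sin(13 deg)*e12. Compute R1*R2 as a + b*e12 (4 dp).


Same-plane rotors commute and their half-angles add:
R1*R2 = cos(a1 + a2) + sin(a1 + a2)*e12.
a1 + a2 = 39 + 13 = 52 deg
cos(52 deg) = 0.6157
sin(52 deg) = 0.7880
R1*R2 = 0.6157 + 0.7880*e12


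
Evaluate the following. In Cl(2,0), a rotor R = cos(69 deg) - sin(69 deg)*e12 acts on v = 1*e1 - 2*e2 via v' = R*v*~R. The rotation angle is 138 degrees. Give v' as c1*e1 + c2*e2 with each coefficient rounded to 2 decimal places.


Rotor R = cos(69deg) - sin(69deg)*e12
Rotation angle theta = 2 * 69 = 138 degrees
v' = R*v*~R rotates v by theta.
cos(138deg) = -0.7431, sin(138deg) = 0.6691
v'_1 = 1*cos(138deg) - (-2)*sin(138deg)
= 1*(-0.7431) - (-2)*0.6691
= 0.60
v'_2 = 1*sin(138deg) + (-2)*cos(138deg)
= 1*0.6691 + (-2)*(-0.7431)
= 2.16
v' = 0.60*e1 + 2.16*e2


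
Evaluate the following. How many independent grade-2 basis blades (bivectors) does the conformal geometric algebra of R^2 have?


The conformal model of R^2 uses Cl(3,1) with m = 2 + 2 = 4 generators.
Number of grade-2 blades = C(m, 2) = C(4, 2)
= 4*3/2 = 6


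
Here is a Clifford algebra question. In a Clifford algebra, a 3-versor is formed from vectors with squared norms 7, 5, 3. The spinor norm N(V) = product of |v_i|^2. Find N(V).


Spinor norm N(V) = |v1|^2 * |v2|^2 * ... * |v3|^2
= 7 * 5 * 3
Running product: 7, 35, 105
N(V) = 105


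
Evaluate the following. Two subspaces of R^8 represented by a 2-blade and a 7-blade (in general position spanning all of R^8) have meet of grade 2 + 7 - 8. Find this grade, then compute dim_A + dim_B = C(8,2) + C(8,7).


Meet grade = grade(A) + grade(B) - n
= 2 + 7 - 8 = 1
C(8,2) = 28
C(8,7) = 8
dim_A + dim_B = 28 + 8 = 36


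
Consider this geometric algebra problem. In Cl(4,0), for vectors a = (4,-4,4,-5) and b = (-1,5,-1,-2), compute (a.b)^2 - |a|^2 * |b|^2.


a . b = 4*(-1) + (-4)*5 + 4*(-1) + (-5)*(-2)
= -4 + (-20) + (-4) + 10 = -18
|a|^2 = 4^2 + (-4)^2 + 4^2 + (-5)^2 = 73
|b|^2 = (-1)^2 + 5^2 + (-1)^2 + (-2)^2 = 31
(a.b)^2 = (-18)^2 = 324
|a|^2 * |b|^2 = 73 * 31 = 2263
Result = 324 - 2263 = -1939


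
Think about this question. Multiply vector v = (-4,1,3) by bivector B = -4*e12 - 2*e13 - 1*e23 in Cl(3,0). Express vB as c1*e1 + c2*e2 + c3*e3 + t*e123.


vB has grade-1 (vector) and grade-3 (trivector) parts: vB = (v _| B) + (v ^ B).
Vector part <vB>_1:
  e1: -v2*b12 - v3*b13 = -(1)*(-4) - (3)*(-2) = 10
  e2: v1*b12 - v3*b23 = (-4)*(-4) - (3)*(-1) = 19
  e3: v1*b13 + v2*b23 = (-4)*(-2) + (1)*(-1) = 7
Trivector part <vB>_3:
  e123: v1*b23 - v2*b13 + v3*b12 = (-4)*(-1) - (1)*(-2) + (3)*(-4) = -6
vB = 10*e1 + 19*e2 + 7*e3 - 6*e123


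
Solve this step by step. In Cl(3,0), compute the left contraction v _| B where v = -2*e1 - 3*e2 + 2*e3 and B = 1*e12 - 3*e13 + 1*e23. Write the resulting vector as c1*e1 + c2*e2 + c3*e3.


Left contraction v _| B = <vB>_1 (grade-1 part of the geometric product vB).
Using e1_|e12 = e2, e2_|e12 = -e1, e1_|e13 = e3, e3_|e13 = -e1, e2_|e23 = e3, e3_|e23 = -e2:
e1 coeff: -v2*b12 - v3*b13 = -(-3)*(1) - (2)*(-3) = 9
e2 coeff: v1*b12 - v3*b23 = (-2)*(1) - (2)*(1) = -4
e3 coeff: v1*b13 + v2*b23 = (-2)*(-3) + (-3)*(1) = 3
v _| B = 9*e1 - 4*e2 + 3*e3


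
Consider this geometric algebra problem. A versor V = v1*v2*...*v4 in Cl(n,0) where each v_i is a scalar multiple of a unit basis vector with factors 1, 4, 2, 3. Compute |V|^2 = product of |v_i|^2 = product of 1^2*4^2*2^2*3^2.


Each vector v_i has |v_i|^2 = s_i^2
Squared scales: 1^2 = 1, 4^2 = 16, 2^2 = 4, 3^2 = 9
|V|^2 = 1 * 16 * 4 * 9
= 576


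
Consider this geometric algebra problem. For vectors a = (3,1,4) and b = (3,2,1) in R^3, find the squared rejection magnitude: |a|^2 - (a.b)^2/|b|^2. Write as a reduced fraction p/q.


|a|^2 = 3^2 + 1^2 + 4^2 = 26
|b|^2 = 3^2 + 2^2 + 1^2 = 14
a . b = 3*3 + 1*2 + 4*1 = 15
(a.b)^2 = 15^2 = 225
|rej|^2 = 26 - 225/14
= (364 - 225)/14
= 139/14
In lowest terms: 139/14


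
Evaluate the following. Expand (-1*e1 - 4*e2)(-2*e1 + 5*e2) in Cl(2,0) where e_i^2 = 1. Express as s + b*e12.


Expand: (-1*e1 - 4*e2)(-2*e1 + 5*e2)
= (-1)*(-2)*e1e1 + (-1)*5*e1e2 + (-4)*(-2)*e2e1 + (-4)*5*e2e2
Using e1^2 = e2^2 = 1, e2e1 = -e1e2:
Scalar part s = (-1)*(-2) + (-4)*5 = 2 + (-20) = -18
Bivector part b = (-1)*5 - (-4)*(-2) = -5 - 8 = -13
uv = -18 - 13*e12


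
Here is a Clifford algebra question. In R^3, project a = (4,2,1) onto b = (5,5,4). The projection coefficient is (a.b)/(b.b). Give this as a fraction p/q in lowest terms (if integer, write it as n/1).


Projection coefficient = (a . b) / (b . b)
a . b = 4*5 + 2*5 + 1*4
= 20 + 10 + 4 = 34
b . b = 5^2 + 5^2 + 4^2
= 25 + 25 + 16 = 66
Coefficient = 34/66
In lowest terms: 17/33


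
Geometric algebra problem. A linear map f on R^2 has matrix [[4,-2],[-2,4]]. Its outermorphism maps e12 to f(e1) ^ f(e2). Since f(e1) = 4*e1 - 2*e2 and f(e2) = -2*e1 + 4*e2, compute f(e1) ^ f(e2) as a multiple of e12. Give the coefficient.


The outermorphism of a linear map f sends e1^e2 to f(e1)^f(e2).
f(e1) = 4*e1 - 2*e2
f(e2) = -2*e1 + 4*e2
f(e1) ^ f(e2) = (4*e1 - 2*e2) ^ (-2*e1 + 4*e2)
= 4*4*e12 + (-2)*(-2)*e21
= (16 - 4)*e12
= 12*e12
Coefficient = 12


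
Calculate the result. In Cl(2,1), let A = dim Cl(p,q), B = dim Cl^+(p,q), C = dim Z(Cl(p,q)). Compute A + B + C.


n = 2 + 1 = 3
Total dim = 2^3 = 8
Even subalgebra dim = 2^2 = 4
n is odd, so center dim = 2
Sum = 8 + 4 + 2 = 14


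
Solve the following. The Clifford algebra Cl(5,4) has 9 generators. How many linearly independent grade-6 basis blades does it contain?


Number of grade-k basis blades in Cl(p,q) with n = p + q is C(n, k).
n = 5 + 4 = 9
C(9, 6) = 9! / (6! * 3!)
= 362880 / (720 * 6)
= 84


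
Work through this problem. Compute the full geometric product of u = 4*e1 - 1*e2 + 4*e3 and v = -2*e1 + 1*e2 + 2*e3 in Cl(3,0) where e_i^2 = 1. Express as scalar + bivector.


In Cl(3,0): e_i^2 = 1, e_ie_j = -e_je_i for i != j.
Scalar part = u . v = 4*(-2) + (-1)*1 + 4*2
= -8 + (-1) + 8 = -1
e12 coeff = 4*1 - (-1)*(-2) = 4 - 2 = 2
e13 coeff = 4*2 - 4*(-2) = 8 - (-8) = 16
e23 coeff = (-1)*2 - 4*1 = -2 - 4 = -6
uv = -1 + 2*e12 + 16*e13 - 6*e23


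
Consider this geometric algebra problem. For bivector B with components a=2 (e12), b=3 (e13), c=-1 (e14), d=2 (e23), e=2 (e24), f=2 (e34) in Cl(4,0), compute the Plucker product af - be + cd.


Plucker relation: af - be + cd
a*f = 2*2 = 4
b*e = 3*2 = 6
c*d = (-1)*2 = -2
af - be + cd = 4 - 6 + (-2)
= -4


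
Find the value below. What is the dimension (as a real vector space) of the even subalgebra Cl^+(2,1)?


Even subalgebra dimension = 2^(n-1)
n = 2 + 1 = 3
2^(3 - 1) = 2^2 = 4
Verification: sum of C(3,k) for even k = 1 + 3 = 4
Result = 4


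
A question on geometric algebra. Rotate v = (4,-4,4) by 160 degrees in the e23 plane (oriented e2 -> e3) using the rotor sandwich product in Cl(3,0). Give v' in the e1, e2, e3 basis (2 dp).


Rotor R = cos(80deg) - sin(80deg)*e23
Rotation angle theta = 2 * 80 = 160 degrees in the e23 plane (e2 -> e3).
The component perpendicular to the plane (e1) is invariant: v'_1 = v1 = 4.00
cos(160deg) = -0.9397, sin(160deg) = 0.3420
v'_2 = v2*cos(theta) - v3*sin(theta) = -4*(-0.9397) - 4*0.3420 = 2.39
v'_3 = v2*sin(theta) + v3*cos(theta) = -4*0.3420 + 4*(-0.9397) = -5.13
v' = 4.00*e1 + 2.39*e2 - 5.13*e3


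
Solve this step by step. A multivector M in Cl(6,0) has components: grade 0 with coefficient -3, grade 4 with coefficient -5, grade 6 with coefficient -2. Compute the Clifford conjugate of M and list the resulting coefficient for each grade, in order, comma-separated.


Clifford conjugate sign for grade k: (-1)^(k(k+1)/2)
Grade 0: (-1)^(0*1/2) = (-1)^0 = 1, coeff -3 -> -3
Grade 4: (-1)^(4*5/2) = (-1)^10 = 1, coeff -5 -> -5
Grade 6: (-1)^(6*7/2) = (-1)^21 = -1, coeff -2 -> 2
Conjugated coefficients: -3, -5, 2


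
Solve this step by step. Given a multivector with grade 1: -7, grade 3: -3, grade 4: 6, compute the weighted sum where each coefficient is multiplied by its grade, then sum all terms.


Grade-weighted sum = sum of grade_k * coefficient_k
1*(-7) = -7
3*(-3) = -9
4*6 = 24
Total = -7 + (-9) + 24 = 8


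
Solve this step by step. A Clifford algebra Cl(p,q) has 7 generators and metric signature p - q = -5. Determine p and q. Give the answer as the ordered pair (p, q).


We need p + q = 7 and p - q = -5.
Adding: 2p = 7 + (-5) = 2, so p = 1.
Then q = 7 - 1 = 6.
(p, q) = (1, 6)


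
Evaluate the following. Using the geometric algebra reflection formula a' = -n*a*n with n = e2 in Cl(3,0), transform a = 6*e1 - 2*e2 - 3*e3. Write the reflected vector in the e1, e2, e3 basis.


Reflection formula: a' = -n*a*n, with n = e2 (unit vector, n^2 = 1).
For reflection through hyperplane perp to e2:
The component along e2 flips sign, others stay.
a = (6, -2, -3)
a' = (6, 2, -3)
a' = 6*e1 + 2*e2 - 3*e3


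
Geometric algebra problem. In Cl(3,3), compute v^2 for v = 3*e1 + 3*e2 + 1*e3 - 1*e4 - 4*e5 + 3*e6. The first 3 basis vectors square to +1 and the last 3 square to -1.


v^2 = sum of c_i^2 * e_i^2
Positive signature terms (e_i^2 = +1): 3^2 + 3^2 + 1^2 = 19
Negative signature terms (e_j^2 = -1): (-1)^2 + (-4)^2 + 3^2 = 26
v^2 = 19 - 26 = -7


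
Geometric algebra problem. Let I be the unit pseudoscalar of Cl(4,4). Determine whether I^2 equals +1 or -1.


The pseudoscalar I = e1...e_n (product of all n generators) of Cl(p,q) satisfies I^2 = (-1)^(q + n(n-1)/2).
p = 4, q = 4, n = p + q = 8
n(n-1)/2 = 8 * 7 / 2 = 28
Exponent = q + n(n-1)/2 = 4 + 28 = 32
I^2 = (-1)^32 = +1


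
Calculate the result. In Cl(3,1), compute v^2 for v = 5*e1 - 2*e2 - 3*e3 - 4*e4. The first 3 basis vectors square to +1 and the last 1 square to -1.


v^2 = sum of c_i^2 * e_i^2
Positive signature terms (e_i^2 = +1): 5^2 + (-2)^2 + (-3)^2 = 38
Negative signature terms (e_j^2 = -1): (-4)^2 = 16
v^2 = 38 - 16 = 22


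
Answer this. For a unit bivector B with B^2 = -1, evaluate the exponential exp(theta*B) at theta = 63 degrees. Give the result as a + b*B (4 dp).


For a unit bivector B with B^2 = -1, the exponential series gives
e^(theta*B) = cos(theta) + sin(theta)*B (the GA analogue of Euler's formula).
theta = 63 degrees = 1.099557 rad
cos(63 deg) = 0.4540
sin(63 deg) = 0.8910
exp(theta*B) = 0.4540 + 0.8910*B


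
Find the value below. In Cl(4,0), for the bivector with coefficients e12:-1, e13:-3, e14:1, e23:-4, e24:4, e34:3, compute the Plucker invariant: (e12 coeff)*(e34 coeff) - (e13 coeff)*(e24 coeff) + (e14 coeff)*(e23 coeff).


Plucker relation: af - be + cd
a*f = (-1)*3 = -3
b*e = (-3)*4 = -12
c*d = 1*(-4) = -4
af - be + cd = -3 - (-12) + (-4)
= 5


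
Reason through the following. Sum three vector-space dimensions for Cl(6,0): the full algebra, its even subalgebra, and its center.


n = 6 + 0 = 6
Total dim = 2^6 = 64
Even subalgebra dim = 2^5 = 32
n is even, so center dim = 1
Sum = 64 + 32 + 1 = 97


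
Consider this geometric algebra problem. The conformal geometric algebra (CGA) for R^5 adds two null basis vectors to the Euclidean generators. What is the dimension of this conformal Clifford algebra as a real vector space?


The conformal model of R^5 uses Cl(6,1): the 5 Euclidean generators plus two extra orthogonal generators e+ (e+^2 = +1) and e- (e-^2 = -1), from which the null vectors e0, einf are built.
Number of generators m = 5 + 2 = 7.
dim Cl(p,q) = 2^m = 2^7 = 128


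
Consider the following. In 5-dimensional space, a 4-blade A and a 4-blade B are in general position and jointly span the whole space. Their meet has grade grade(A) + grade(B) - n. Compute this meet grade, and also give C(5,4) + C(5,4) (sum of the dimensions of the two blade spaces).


Meet grade = grade(A) + grade(B) - n
= 4 + 4 - 5 = 3
C(5,4) = 5
C(5,4) = 5
dim_A + dim_B = 5 + 5 = 10


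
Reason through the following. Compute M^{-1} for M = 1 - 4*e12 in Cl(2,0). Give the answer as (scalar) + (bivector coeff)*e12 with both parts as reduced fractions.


M = 1 - 4*e12, where e12^2 = -1.
Since M commutes with its reverse ~M = a - b*e12, M * ~M = a^2 - b^2*e12^2 = a^2 + b^2.
So M^{-1} = ~M / (a^2 + b^2) = (a - b*e12)/(a^2 + b^2).
a^2 + b^2 = 1 + 16 = 17
Scalar part = 1/17 = 1/17
Bivector coeff = 4/17 = 4/17
M^{-1} = 1/17 + 4/17*e12


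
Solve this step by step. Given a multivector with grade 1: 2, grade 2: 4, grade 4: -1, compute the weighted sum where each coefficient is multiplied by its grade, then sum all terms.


Grade-weighted sum = sum of grade_k * coefficient_k
1*2 = 2
2*4 = 8
4*(-1) = -4
Total = 2 + 8 + (-4) = 6


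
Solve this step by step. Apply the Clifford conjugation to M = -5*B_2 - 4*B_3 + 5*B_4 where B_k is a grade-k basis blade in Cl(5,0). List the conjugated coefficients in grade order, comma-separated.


Clifford conjugate sign for grade k: (-1)^(k(k+1)/2)
Grade 2: (-1)^(2*3/2) = (-1)^3 = -1, coeff -5 -> 5
Grade 3: (-1)^(3*4/2) = (-1)^6 = 1, coeff -4 -> -4
Grade 4: (-1)^(4*5/2) = (-1)^10 = 1, coeff 5 -> 5
Conjugated coefficients: 5, -4, 5


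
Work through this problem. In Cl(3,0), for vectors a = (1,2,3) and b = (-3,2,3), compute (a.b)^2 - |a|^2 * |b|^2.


a . b = 1*(-3) + 2*2 + 3*3
= -3 + 4 + 9 = 10
|a|^2 = 1^2 + 2^2 + 3^2 = 14
|b|^2 = (-3)^2 + 2^2 + 3^2 = 22
(a.b)^2 = 10^2 = 100
|a|^2 * |b|^2 = 14 * 22 = 308
Result = 100 - 308 = -208


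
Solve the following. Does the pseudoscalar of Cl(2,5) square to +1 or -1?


The pseudoscalar I = e1...e_n (product of all n generators) of Cl(p,q) satisfies I^2 = (-1)^(q + n(n-1)/2).
p = 2, q = 5, n = p + q = 7
n(n-1)/2 = 7 * 6 / 2 = 21
Exponent = q + n(n-1)/2 = 5 + 21 = 26
I^2 = (-1)^26 = +1


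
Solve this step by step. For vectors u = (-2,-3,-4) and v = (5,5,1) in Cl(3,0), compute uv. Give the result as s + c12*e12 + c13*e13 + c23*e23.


In Cl(3,0): e_i^2 = 1, e_ie_j = -e_je_i for i != j.
Scalar part = u . v = (-2)*5 + (-3)*5 + (-4)*1
= -10 + (-15) + (-4) = -29
e12 coeff = (-2)*5 - (-3)*5 = -10 - (-15) = 5
e13 coeff = (-2)*1 - (-4)*5 = -2 - (-20) = 18
e23 coeff = (-3)*1 - (-4)*5 = -3 - (-20) = 17
uv = -29 + 5*e12 + 18*e13 + 17*e23


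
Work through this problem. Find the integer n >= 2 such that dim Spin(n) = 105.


dim Spin(n) = dim so(n) = n(n-1)/2.
Solve n(n-1)/2 = 105, i.e. n^2 - n - 210 = 0.
Discriminant = 1 + 8*105 = 841
n = (1 + sqrt(841))/2 = (1 + 29)/2 = 15


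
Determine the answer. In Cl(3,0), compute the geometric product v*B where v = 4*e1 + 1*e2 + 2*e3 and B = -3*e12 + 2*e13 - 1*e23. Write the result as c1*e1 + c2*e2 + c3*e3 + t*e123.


vB has grade-1 (vector) and grade-3 (trivector) parts: vB = (v _| B) + (v ^ B).
Vector part <vB>_1:
  e1: -v2*b12 - v3*b13 = -(1)*(-3) - (2)*(2) = -1
  e2: v1*b12 - v3*b23 = (4)*(-3) - (2)*(-1) = -10
  e3: v1*b13 + v2*b23 = (4)*(2) + (1)*(-1) = 7
Trivector part <vB>_3:
  e123: v1*b23 - v2*b13 + v3*b12 = (4)*(-1) - (1)*(2) + (2)*(-3) = -12
vB = -1*e1 - 10*e2 + 7*e3 - 12*e123


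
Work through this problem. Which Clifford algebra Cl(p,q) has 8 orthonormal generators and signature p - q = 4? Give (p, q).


We need p + q = 8 and p - q = 4.
Adding: 2p = 8 + 4 = 12, so p = 6.
Then q = 8 - 6 = 2.
(p, q) = (6, 2)


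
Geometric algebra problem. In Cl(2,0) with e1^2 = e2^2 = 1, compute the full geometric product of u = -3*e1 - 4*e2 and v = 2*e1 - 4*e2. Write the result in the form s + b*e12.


Expand: (-3*e1 - 4*e2)(2*e1 - 4*e2)
= (-3)*2*e1e1 + (-3)*(-4)*e1e2 + (-4)*2*e2e1 + (-4)*(-4)*e2e2
Using e1^2 = e2^2 = 1, e2e1 = -e1e2:
Scalar part s = (-3)*2 + (-4)*(-4) = -6 + 16 = 10
Bivector part b = (-3)*(-4) - (-4)*2 = 12 - (-8) = 20
uv = 10 + 20*e12


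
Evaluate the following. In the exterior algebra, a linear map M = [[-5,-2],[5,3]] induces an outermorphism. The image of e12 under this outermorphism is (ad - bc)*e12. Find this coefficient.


The outermorphism of a linear map f sends e1^e2 to f(e1)^f(e2).
f(e1) = -5*e1 + 5*e2
f(e2) = -2*e1 + 3*e2
f(e1) ^ f(e2) = (-5*e1 + 5*e2) ^ (-2*e1 + 3*e2)
= (-5)*3*e12 + 5*(-2)*e21
= (-15 - (-10))*e12
= -5*e12
Coefficient = -5


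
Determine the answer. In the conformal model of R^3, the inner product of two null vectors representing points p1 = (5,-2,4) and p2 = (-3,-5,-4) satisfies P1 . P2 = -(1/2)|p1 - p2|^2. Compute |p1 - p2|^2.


p1 - p2 = (8, 3, 8)
|p1 - p2|^2 = 8^2 + 3^2 + 8^2
= 64 + 9 + 64
= 137


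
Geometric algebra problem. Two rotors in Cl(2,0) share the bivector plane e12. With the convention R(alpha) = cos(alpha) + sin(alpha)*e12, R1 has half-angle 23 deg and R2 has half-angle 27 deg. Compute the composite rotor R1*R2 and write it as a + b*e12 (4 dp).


Same-plane rotors commute and their half-angles add:
R1*R2 = cos(a1 + a2) + sin(a1 + a2)*e12.
a1 + a2 = 23 + 27 = 50 deg
cos(50 deg) = 0.6428
sin(50 deg) = 0.7660
R1*R2 = 0.6428 + 0.7660*e12


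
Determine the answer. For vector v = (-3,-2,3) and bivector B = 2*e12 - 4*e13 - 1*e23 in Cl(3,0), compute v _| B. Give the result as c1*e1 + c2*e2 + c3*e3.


Left contraction v _| B = <vB>_1 (grade-1 part of the geometric product vB).
Using e1_|e12 = e2, e2_|e12 = -e1, e1_|e13 = e3, e3_|e13 = -e1, e2_|e23 = e3, e3_|e23 = -e2:
e1 coeff: -v2*b12 - v3*b13 = -(-2)*(2) - (3)*(-4) = 16
e2 coeff: v1*b12 - v3*b23 = (-3)*(2) - (3)*(-1) = -3
e3 coeff: v1*b13 + v2*b23 = (-3)*(-4) + (-2)*(-1) = 14
v _| B = 16*e1 - 3*e2 + 14*e3


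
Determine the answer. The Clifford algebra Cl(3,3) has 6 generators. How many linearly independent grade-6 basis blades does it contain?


Number of grade-k basis blades in Cl(p,q) with n = p + q is C(n, k).
n = 3 + 3 = 6
C(6, 6) = 6! / (6! * 0!)
= 720 / (720 * 1)
= 1


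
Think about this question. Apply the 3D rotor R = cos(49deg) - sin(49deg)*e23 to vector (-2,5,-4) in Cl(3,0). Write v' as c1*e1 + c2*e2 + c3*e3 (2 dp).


Rotor R = cos(49deg) - sin(49deg)*e23
Rotation angle theta = 2 * 49 = 98 degrees in the e23 plane (e2 -> e3).
The component perpendicular to the plane (e1) is invariant: v'_1 = v1 = -2.00
cos(98deg) = -0.1392, sin(98deg) = 0.9903
v'_2 = v2*cos(theta) - v3*sin(theta) = 5*(-0.1392) - (-4)*0.9903 = 3.27
v'_3 = v2*sin(theta) + v3*cos(theta) = 5*0.9903 + (-4)*(-0.1392) = 5.51
v' = -2.00*e1 + 3.27*e2 + 5.51*e3


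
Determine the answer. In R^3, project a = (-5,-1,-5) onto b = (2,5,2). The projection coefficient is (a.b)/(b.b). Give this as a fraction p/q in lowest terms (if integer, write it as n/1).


Projection coefficient = (a . b) / (b . b)
a . b = (-5)*2 + (-1)*5 + (-5)*2
= -10 + (-5) + (-10) = -25
b . b = 2^2 + 5^2 + 2^2
= 4 + 25 + 4 = 33
Coefficient = -25/33
In lowest terms: -25/33


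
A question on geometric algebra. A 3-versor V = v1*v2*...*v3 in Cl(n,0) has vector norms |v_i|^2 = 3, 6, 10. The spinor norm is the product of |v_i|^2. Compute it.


Spinor norm N(V) = |v1|^2 * |v2|^2 * ... * |v3|^2
= 3 * 6 * 10
Running product: 3, 18, 180
N(V) = 180


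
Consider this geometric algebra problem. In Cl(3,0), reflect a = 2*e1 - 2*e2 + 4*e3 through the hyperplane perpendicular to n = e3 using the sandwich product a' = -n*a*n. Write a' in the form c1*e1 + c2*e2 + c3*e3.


Reflection formula: a' = -n*a*n, with n = e3 (unit vector, n^2 = 1).
For reflection through hyperplane perp to e3:
The component along e3 flips sign, others stay.
a = (2, -2, 4)
a' = (2, -2, -4)
a' = 2*e1 - 2*e2 - 4*e3


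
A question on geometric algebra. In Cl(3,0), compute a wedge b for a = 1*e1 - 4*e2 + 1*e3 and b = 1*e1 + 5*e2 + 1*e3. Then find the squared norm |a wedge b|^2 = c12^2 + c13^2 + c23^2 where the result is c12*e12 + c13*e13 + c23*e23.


a wedge b = (a1*b2 - a2*b1)*e12 + (a1*b3 - a3*b1)*e13 + (a2*b3 - a3*b2)*e23
e12 coeff: 1*5 - (-4)*1 = 5 - (-4) = 9
e13 coeff: 1*1 - 1*1 = 1 - 1 = 0
e23 coeff: (-4)*1 - 1*5 = -4 - 5 = -9
|a wedge b|^2 = 9^2 + 0^2 + (-9)^2
= 81 + 0 + 81
= 162


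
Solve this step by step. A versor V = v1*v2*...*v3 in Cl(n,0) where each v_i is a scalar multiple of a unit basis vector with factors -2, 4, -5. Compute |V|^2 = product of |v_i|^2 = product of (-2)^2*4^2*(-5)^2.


Each vector v_i has |v_i|^2 = s_i^2
Squared scales: (-2)^2 = 4, 4^2 = 16, (-5)^2 = 25
|V|^2 = 4 * 16 * 25
= 1600


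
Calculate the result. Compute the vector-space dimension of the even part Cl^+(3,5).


Even subalgebra dimension = 2^(n-1)
n = 3 + 5 = 8
2^(8 - 1) = 2^7 = 128
Verification: sum of C(8,k) for even k = 1 + 28 + 70 + 28 + 1 = 128
Result = 128


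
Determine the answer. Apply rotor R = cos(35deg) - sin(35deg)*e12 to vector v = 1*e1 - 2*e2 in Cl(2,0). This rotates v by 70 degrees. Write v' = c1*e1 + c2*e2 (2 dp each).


Rotor R = cos(35deg) - sin(35deg)*e12
Rotation angle theta = 2 * 35 = 70 degrees
v' = R*v*~R rotates v by theta.
cos(70deg) = 0.3420, sin(70deg) = 0.9397
v'_1 = 1*cos(70deg) - (-2)*sin(70deg)
= 1*0.3420 - (-2)*0.9397
= 2.22
v'_2 = 1*sin(70deg) + (-2)*cos(70deg)
= 1*0.9397 + (-2)*0.3420
= 0.26
v' = 2.22*e1 + 0.26*e2


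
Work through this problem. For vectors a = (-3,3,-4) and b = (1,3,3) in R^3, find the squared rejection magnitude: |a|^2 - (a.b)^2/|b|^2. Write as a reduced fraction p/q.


|a|^2 = (-3)^2 + 3^2 + (-4)^2 = 34
|b|^2 = 1^2 + 3^2 + 3^2 = 19
a . b = (-3)*1 + 3*3 + (-4)*3 = -6
(a.b)^2 = (-6)^2 = 36
|rej|^2 = 34 - 36/19
= (646 - 36)/19
= 610/19
In lowest terms: 610/19


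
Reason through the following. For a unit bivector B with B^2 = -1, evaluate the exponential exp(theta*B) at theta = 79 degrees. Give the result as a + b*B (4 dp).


For a unit bivector B with B^2 = -1, the exponential series gives
e^(theta*B) = cos(theta) + sin(theta)*B (the GA analogue of Euler's formula).
theta = 79 degrees = 1.37881 rad
cos(79 deg) = 0.1908
sin(79 deg) = 0.9816
exp(theta*B) = 0.1908 + 0.9816*B


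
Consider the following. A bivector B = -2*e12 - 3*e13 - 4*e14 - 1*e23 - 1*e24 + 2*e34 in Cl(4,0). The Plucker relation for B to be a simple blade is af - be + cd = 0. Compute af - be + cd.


Plucker relation: af - be + cd
a*f = (-2)*2 = -4
b*e = (-3)*(-1) = 3
c*d = (-4)*(-1) = 4
af - be + cd = -4 - 3 + 4
= -3


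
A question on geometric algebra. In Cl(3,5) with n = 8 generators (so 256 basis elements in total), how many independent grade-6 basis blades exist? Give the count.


Number of grade-k basis blades in Cl(p,q) with n = p + q is C(n, k).
n = 3 + 5 = 8
C(8, 6) = 8! / (6! * 2!)
= 40320 / (720 * 2)
= 28


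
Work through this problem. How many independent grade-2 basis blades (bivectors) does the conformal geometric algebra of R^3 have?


The conformal model of R^3 uses Cl(4,1) with m = 3 + 2 = 5 generators.
Number of grade-2 blades = C(m, 2) = C(5, 2)
= 5*4/2 = 10


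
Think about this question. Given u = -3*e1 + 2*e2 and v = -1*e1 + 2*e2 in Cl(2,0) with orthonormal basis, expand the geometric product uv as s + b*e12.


Expand: (-3*e1 + 2*e2)(-1*e1 + 2*e2)
= (-3)*(-1)*e1e1 + (-3)*2*e1e2 + 2*(-1)*e2e1 + 2*2*e2e2
Using e1^2 = e2^2 = 1, e2e1 = -e1e2:
Scalar part s = (-3)*(-1) + 2*2 = 3 + 4 = 7
Bivector part b = (-3)*2 - 2*(-1) = -6 - (-2) = -4
uv = 7 - 4*e12


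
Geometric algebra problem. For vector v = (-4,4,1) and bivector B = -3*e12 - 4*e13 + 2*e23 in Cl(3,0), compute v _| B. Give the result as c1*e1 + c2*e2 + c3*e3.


Left contraction v _| B = <vB>_1 (grade-1 part of the geometric product vB).
Using e1_|e12 = e2, e2_|e12 = -e1, e1_|e13 = e3, e3_|e13 = -e1, e2_|e23 = e3, e3_|e23 = -e2:
e1 coeff: -v2*b12 - v3*b13 = -(4)*(-3) - (1)*(-4) = 16
e2 coeff: v1*b12 - v3*b23 = (-4)*(-3) - (1)*(2) = 10
e3 coeff: v1*b13 + v2*b23 = (-4)*(-4) + (4)*(2) = 24
v _| B = 16*e1 + 10*e2 + 24*e3


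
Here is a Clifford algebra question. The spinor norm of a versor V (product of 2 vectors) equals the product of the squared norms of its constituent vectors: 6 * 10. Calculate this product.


Spinor norm N(V) = |v1|^2 * |v2|^2 * ... * |v2|^2
= 6 * 10
Running product: 6, 60
N(V) = 60


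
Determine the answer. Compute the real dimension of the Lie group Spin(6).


Spin(n) double-covers SO(n); both have Lie algebra so(n) of dimension n(n-1)/2.
n = 6
n(n-1) = 6 * 5 = 30
dim Spin(6) = 30/2 = 15


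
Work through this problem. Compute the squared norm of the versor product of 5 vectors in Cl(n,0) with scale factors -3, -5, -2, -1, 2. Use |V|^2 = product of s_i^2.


Each vector v_i has |v_i|^2 = s_i^2
Squared scales: (-3)^2 = 9, (-5)^2 = 25, (-2)^2 = 4, (-1)^2 = 1, 2^2 = 4
|V|^2 = 9 * 25 * 4 * 1 * 4
= 3600


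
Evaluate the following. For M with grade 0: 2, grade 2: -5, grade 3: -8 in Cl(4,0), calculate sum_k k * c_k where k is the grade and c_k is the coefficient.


Grade-weighted sum = sum of grade_k * coefficient_k
0*2 = 0
2*(-5) = -10
3*(-8) = -24
Total = 0 + (-10) + (-24) = -34


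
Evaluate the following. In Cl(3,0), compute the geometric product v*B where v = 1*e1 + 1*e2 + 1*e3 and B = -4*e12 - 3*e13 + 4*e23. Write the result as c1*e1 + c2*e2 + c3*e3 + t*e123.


vB has grade-1 (vector) and grade-3 (trivector) parts: vB = (v _| B) + (v ^ B).
Vector part <vB>_1:
  e1: -v2*b12 - v3*b13 = -(1)*(-4) - (1)*(-3) = 7
  e2: v1*b12 - v3*b23 = (1)*(-4) - (1)*(4) = -8
  e3: v1*b13 + v2*b23 = (1)*(-3) + (1)*(4) = 1
Trivector part <vB>_3:
  e123: v1*b23 - v2*b13 + v3*b12 = (1)*(4) - (1)*(-3) + (1)*(-4) = 3
vB = 7*e1 - 8*e2 + 1*e3 + 3*e123
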